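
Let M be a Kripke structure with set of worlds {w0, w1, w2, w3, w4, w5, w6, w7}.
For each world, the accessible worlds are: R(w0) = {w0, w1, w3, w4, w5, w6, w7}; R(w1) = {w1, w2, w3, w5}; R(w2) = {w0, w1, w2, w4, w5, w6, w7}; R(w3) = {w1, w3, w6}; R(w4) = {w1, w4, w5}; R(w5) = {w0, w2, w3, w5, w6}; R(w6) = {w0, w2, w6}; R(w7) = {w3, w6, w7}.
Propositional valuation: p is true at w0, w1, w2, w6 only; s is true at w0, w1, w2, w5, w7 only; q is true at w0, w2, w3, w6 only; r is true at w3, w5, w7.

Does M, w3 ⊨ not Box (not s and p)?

Yes

At w3: Box (not s and p) is false, so not Box (not s and p) is true.
  At w3: Box (not s and p) requires not s and p at every successor {w1, w3, w6}.
    not s and p fails at w1, so Box (not s and p) is false at w3.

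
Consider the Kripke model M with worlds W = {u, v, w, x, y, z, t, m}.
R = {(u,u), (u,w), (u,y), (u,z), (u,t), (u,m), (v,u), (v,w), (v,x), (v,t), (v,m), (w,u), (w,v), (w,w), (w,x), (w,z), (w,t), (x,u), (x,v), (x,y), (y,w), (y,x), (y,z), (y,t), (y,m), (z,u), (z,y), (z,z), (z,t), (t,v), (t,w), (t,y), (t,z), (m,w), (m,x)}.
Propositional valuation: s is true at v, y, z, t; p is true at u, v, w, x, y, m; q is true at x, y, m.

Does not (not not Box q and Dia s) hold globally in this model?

Yes

Let φ = not (not not Box q and Dia s). Evaluate φ at each world:
  u (successors {u, w, y, z, t, m}): φ is true.
  v (successors {u, w, x, t, m}): φ is true.
  w (successors {u, v, w, x, z, t}): φ is true.
  x (successors {u, v, y}): φ is true.
  y (successors {w, x, z, t, m}): φ is true.
  z (successors {u, y, z, t}): φ is true.
  t (successors {v, w, y, z}): φ is true.
  m (successors {w, x}): φ is true.
For instance, at t:
  At t: not not Box q and Dia s is false, so not (not not Box q and Dia s) is true.
    At t: not not Box q is false, Dia s is true, so not not Box q and Dia s is false.
      At t: not Box q is true, so not not Box q is false.
      At t: Dia s requires s at some successor in {v, w, y, z}.
        s holds at v, so Dia s is true at t.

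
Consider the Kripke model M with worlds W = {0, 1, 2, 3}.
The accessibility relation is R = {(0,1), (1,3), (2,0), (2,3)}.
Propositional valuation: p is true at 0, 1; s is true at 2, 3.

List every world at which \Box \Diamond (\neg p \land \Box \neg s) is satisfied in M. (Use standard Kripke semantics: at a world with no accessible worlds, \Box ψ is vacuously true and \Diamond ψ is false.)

Recall that \Box ψ holds at a world iff ψ holds at every accessible world, and \Diamond ψ holds iff ψ holds at some accessible world.
Let φ = \Box \Diamond (\neg p \land \Box \neg s). Evaluate φ at each world:
  0 (successors {1}): φ is true.
  1 (successors {3}): φ is false.
  2 (successors {0, 3}): φ is false.
  3 (successors ∅): φ is true.
For instance, at 0:
  At 0: \Box \Diamond (\neg p \land \Box \neg s) requires \Diamond (\neg p \land \Box \neg s) at every successor {1}.
      At 1: \Diamond (\neg p \land \Box \neg s) requires \neg p \land \Box \neg s at some successor in {3}.
        \neg p \land \Box \neg s holds at 3, so \Diamond (\neg p \land \Box \neg s) is true at 1.
  So \Box \Diamond (\neg p \land \Box \neg s) is true at 0.
Satisfying worlds: {0, 3}

0, 3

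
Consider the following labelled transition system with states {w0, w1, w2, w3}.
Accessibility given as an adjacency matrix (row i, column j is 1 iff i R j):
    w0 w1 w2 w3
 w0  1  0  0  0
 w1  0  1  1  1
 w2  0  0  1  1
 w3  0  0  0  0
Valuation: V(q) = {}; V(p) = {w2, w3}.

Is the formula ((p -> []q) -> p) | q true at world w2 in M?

Yes

Recall that []ψ holds at a world iff ψ holds at every accessible world, and <>ψ holds iff ψ holds at some accessible world.
At w2: (p -> []q) -> p is true, q is false, so ((p -> []q) -> p) | q is true.
  At w2: p -> []q is false, p is true, so (p -> []q) -> p is true.
    At w2: p is true, []q is false, so p -> []q is false.
      At w2: []q requires q at every successor {w2, w3}.
        q fails at w2, so []q is false at w2.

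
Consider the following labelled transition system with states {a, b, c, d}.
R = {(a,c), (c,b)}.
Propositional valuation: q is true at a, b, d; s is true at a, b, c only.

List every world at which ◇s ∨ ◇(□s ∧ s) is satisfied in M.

Let φ = ◇s ∨ ◇(□s ∧ s). Evaluate φ at each world:
  a (successors {c}): φ is true.
  b (successors ∅): φ is false.
  c (successors {b}): φ is true.
  d (successors ∅): φ is false.
For instance, at c:
  At c: ◇s is true, ◇(□s ∧ s) is true, so ◇s ∨ ◇(□s ∧ s) is true.
    At c: ◇s requires s at some successor in {b}.
      s holds at b, so ◇s is true at c.
    At c: ◇(□s ∧ s) requires □s ∧ s at some successor in {b}.
      □s ∧ s holds at b, so ◇(□s ∧ s) is true at c.
Satisfying worlds: {a, c}

a, c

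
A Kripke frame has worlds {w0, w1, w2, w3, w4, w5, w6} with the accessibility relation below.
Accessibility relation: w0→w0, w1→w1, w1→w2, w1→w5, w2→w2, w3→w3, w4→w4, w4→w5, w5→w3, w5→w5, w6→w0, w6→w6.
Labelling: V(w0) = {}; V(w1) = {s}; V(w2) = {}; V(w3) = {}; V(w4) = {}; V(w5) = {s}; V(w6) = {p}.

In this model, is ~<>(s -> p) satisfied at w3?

No

Recall that <>ψ holds at a world iff ψ holds at some accessible world.
At w3: <>(s -> p) is true, so ~<>(s -> p) is false.
  At w3: <>(s -> p) requires s -> p at some successor in {w3}.
    s -> p holds at w3, so <>(s -> p) is true at w3.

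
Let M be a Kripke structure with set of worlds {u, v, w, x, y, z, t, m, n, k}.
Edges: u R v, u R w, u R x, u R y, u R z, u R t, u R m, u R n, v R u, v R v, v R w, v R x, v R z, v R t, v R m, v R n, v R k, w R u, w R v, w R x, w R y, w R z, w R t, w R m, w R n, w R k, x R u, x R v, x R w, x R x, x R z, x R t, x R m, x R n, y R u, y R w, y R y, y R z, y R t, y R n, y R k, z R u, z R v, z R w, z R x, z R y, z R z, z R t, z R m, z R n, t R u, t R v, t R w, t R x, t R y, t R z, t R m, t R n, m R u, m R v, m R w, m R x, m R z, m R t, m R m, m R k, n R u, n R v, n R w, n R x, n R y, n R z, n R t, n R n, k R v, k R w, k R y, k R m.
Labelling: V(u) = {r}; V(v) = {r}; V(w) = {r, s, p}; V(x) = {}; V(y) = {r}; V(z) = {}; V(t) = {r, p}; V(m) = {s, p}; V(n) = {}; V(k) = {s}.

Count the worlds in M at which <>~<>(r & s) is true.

Let φ = <>~<>(r & s). Evaluate φ at each world:
  u (successors {v, w, x, y, z, t, m, n}): φ is true.
  v (successors {u, v, w, x, z, t, m, n, k}): φ is true.
  w (successors {u, v, x, y, z, t, m, n, k}): φ is false.
  x (successors {u, v, w, x, z, t, m, n}): φ is true.
  y (successors {u, w, y, z, t, n, k}): φ is true.
  z (successors {u, v, w, x, y, z, t, m, n}): φ is true.
  t (successors {u, v, w, x, y, z, m, n}): φ is true.
  m (successors {u, v, w, x, z, t, m, k}): φ is true.
  n (successors {u, v, w, x, y, z, t, n}): φ is true.
  k (successors {v, w, y, m}): φ is true.
For instance, at v:
  At v: <>~<>(r & s) requires ~<>(r & s) at some successor in {u, v, w, x, z, t, m, n, k}.
    ~<>(r & s) holds at w, so <>~<>(r & s) is true at v.
      At w: <>(r & s) is false, so ~<>(r & s) is true.
Satisfying worlds: {u, v, x, y, z, t, m, n, k}

9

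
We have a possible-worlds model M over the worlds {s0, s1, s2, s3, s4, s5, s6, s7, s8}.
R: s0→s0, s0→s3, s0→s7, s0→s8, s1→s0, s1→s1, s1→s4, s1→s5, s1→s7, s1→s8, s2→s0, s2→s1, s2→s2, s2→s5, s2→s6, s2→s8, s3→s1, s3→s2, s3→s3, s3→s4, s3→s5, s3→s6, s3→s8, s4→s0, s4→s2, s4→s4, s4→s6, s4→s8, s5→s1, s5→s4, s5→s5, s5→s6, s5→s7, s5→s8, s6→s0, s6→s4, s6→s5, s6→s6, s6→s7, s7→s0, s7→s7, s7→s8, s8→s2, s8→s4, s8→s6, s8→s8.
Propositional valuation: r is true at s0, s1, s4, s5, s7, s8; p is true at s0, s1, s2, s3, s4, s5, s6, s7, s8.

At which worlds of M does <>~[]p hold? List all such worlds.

Recall that []ψ holds at a world iff ψ holds at every accessible world, and <>ψ holds iff ψ holds at some accessible world.
Let φ = <>~[]p. Evaluate φ at each world:
  s0 (successors {s0, s3, s7, s8}): φ is false.
  s1 (successors {s0, s1, s4, s5, s7, s8}): φ is false.
  s2 (successors {s0, s1, s2, s5, s6, s8}): φ is false.
  s3 (successors {s1, s2, s3, s4, s5, s6, s8}): φ is false.
  s4 (successors {s0, s2, s4, s6, s8}): φ is false.
  s5 (successors {s1, s4, s5, s6, s7, s8}): φ is false.
  s6 (successors {s0, s4, s5, s6, s7}): φ is false.
  s7 (successors {s0, s7, s8}): φ is false.
  s8 (successors {s2, s4, s6, s8}): φ is false.
For instance, at s5:
  At s5: <>~[]p requires ~[]p at some successor in {s1, s4, s5, s6, s7, s8}.
    At s1: ~[]p is false.
    At s4: ~[]p is false.
    At s5: ~[]p is false.
    At s6: ~[]p is false.
    At s7: ~[]p is false.
    At s8: ~[]p is false.
  So <>~[]p is false at s5.
Satisfying worlds: none.

none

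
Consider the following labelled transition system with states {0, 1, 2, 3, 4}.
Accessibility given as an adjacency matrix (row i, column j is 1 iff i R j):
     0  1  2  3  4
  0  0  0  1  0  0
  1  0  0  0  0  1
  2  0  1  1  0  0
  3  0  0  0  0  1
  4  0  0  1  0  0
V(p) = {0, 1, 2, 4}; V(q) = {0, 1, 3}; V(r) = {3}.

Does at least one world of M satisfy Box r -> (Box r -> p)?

Yes

Recall that Box ψ holds at a world iff ψ holds at every accessible world, and Dia ψ holds iff ψ holds at some accessible world.
Let φ = Box r -> (Box r -> p). Evaluate φ at each world:
  0 (successors {2}): φ is true.
  1 (successors {4}): φ is true.
  2 (successors {1, 2}): φ is true.
  3 (successors {4}): φ is true.
  4 (successors {2}): φ is true.
Detail at 0 (witness):
  At 0: Box r is false, Box r -> p is true, so Box r -> (Box r -> p) is true.
    At 0: Box r requires r at every successor {2}.
      r fails at 2, so Box r is false at 0.
    At 0: Box r is false, p is true, so Box r -> p is true.
      At 0: Box r requires r at every successor {2}.
        r fails at 2, so Box r is false at 0.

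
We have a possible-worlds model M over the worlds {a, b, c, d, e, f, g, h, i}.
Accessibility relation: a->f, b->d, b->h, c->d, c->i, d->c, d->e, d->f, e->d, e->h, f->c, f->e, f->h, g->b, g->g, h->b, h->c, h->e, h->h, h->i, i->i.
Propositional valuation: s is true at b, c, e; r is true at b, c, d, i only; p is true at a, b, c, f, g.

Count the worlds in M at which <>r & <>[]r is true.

Let φ = <>r & <>[]r. Evaluate φ at each world:
  a (successors {f}): φ is false.
  b (successors {d, h}): φ is false.
  c (successors {d, i}): φ is true.
  d (successors {c, e, f}): φ is true.
  e (successors {d, h}): φ is false.
  f (successors {c, e, h}): φ is true.
  g (successors {b, g}): φ is false.
  h (successors {b, c, e, h, i}): φ is true.
  i (successors {i}): φ is true.
For instance, at b:
  At b: <>r is true, <>[]r is false, so <>r & <>[]r is false.
    At b: <>r requires r at some successor in {d, h}.
      r holds at d, so <>r is true at b.
    At b: <>[]r requires []r at some successor in {d, h}.
      At d: []r is false.
      At h: []r is false.
    So <>[]r is false at b.
Satisfying worlds: {c, d, f, h, i}

5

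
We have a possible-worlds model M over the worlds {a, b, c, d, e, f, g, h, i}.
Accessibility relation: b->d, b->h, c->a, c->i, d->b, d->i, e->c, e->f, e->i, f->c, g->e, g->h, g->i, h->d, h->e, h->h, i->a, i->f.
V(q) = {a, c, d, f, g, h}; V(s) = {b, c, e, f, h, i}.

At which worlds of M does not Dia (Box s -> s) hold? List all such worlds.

Let φ = not Dia (Box s -> s). Evaluate φ at each world:
  a (successors ∅): φ is true.
  b (successors {d, h}): φ is false.
  c (successors {a, i}): φ is false.
  d (successors {b, i}): φ is false.
  e (successors {c, f, i}): φ is false.
  f (successors {c}): φ is false.
  g (successors {e, h, i}): φ is false.
  h (successors {d, e, h}): φ is false.
  i (successors {a, f}): φ is false.
For instance, at d:
  At d: Dia (Box s -> s) is true, so not Dia (Box s -> s) is false.
    At d: Dia (Box s -> s) requires Box s -> s at some successor in {b, i}.
      Box s -> s holds at b, so Dia (Box s -> s) is true at d.
Satisfying worlds: {a}

a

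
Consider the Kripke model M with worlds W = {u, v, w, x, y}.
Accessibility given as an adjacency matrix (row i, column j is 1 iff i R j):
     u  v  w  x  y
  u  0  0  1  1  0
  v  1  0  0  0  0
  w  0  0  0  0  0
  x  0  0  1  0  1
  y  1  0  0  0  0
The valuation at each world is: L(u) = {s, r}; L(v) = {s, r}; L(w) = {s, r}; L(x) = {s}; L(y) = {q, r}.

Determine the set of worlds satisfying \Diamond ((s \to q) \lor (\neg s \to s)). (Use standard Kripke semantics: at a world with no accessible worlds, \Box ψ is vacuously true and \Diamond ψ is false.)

Let φ = \Diamond ((s \to q) \lor (\neg s \to s)). Evaluate φ at each world:
  u (successors {w, x}): φ is true.
  v (successors {u}): φ is true.
  w (successors ∅): φ is false.
  x (successors {w, y}): φ is true.
  y (successors {u}): φ is true.
For instance, at v:
  At v: \Diamond ((s \to q) \lor (\neg s \to s)) requires (s \to q) \lor (\neg s \to s) at some successor in {u}.
    (s \to q) \lor (\neg s \to s) holds at u, so \Diamond ((s \to q) \lor (\neg s \to s)) is true at v.
Satisfying worlds: {u, v, x, y}

u, v, x, y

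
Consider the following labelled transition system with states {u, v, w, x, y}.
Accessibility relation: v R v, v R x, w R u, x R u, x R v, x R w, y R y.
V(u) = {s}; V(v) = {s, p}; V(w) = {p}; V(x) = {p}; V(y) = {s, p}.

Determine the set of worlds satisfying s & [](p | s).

Let φ = s & [](p | s). Evaluate φ at each world:
  u (successors ∅): φ is true.
  v (successors {v, x}): φ is true.
  w (successors {u}): φ is false.
  x (successors {u, v, w}): φ is false.
  y (successors {y}): φ is true.
For instance, at y:
  At y: s is true, [](p | s) is true, so s & [](p | s) is true.
    At y: [](p | s) requires p | s at every successor {y}.
      At y: p | s is true.
    So [](p | s) is true at y.
Satisfying worlds: {u, v, y}

u, v, y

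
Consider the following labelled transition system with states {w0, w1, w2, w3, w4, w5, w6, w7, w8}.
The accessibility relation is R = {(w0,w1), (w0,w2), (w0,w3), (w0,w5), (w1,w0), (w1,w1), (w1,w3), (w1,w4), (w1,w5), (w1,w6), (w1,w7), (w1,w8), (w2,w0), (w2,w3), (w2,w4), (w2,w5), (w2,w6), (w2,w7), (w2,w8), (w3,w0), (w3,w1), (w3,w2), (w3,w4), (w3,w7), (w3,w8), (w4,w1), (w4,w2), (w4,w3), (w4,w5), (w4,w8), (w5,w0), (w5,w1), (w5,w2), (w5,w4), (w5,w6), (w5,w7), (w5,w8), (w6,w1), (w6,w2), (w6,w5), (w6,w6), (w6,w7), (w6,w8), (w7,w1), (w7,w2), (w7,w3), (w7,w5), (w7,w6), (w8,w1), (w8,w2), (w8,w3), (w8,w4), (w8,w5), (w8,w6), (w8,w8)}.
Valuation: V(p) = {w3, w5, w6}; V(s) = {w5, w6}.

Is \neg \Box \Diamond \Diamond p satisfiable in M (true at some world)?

No

Recall that \Box ψ holds at a world iff ψ holds at every accessible world, and \Diamond ψ holds iff ψ holds at some accessible world.
Let φ = \neg \Box \Diamond \Diamond p. Evaluate φ at each world:
  w0 (successors {w1, w2, w3, w5}): φ is false.
  w1 (successors {w0, w1, w3, w4, w5, w6, w7, w8}): φ is false.
  w2 (successors {w0, w3, w4, w5, w6, w7, w8}): φ is false.
  w3 (successors {w0, w1, w2, w4, w7, w8}): φ is false.
  w4 (successors {w1, w2, w3, w5, w8}): φ is false.
  w5 (successors {w0, w1, w2, w4, w6, w7, w8}): φ is false.
  w6 (successors {w1, w2, w5, w6, w7, w8}): φ is false.
  w7 (successors {w1, w2, w3, w5, w6}): φ is false.
  w8 (successors {w1, w2, w3, w4, w5, w6, w8}): φ is false.
For instance, at w3:
  At w3: \Box \Diamond \Diamond p is true, so \neg \Box \Diamond \Diamond p is false.
    At w3: \Box \Diamond \Diamond p requires \Diamond \Diamond p at every successor {w0, w1, w2, w4, w7, w8}.
      At w0: \Diamond \Diamond p is true.
      At w1: \Diamond \Diamond p is true.
      At w2: \Diamond \Diamond p is true.
      At w4: \Diamond \Diamond p is true.
      At w7: \Diamond \Diamond p is true.
      At w8: \Diamond \Diamond p is true.
    So \Box \Diamond \Diamond p is true at w3.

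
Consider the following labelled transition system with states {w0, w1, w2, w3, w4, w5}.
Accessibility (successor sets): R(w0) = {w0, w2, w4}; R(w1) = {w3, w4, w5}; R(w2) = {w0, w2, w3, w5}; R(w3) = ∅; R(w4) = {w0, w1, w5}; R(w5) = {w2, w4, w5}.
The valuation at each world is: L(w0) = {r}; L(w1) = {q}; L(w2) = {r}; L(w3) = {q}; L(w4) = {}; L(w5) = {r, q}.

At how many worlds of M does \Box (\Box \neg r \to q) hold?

Let φ = \Box (\Box \neg r \to q). Evaluate φ at each world:
  w0 (successors {w0, w2, w4}): φ is true.
  w1 (successors {w3, w4, w5}): φ is true.
  w2 (successors {w0, w2, w3, w5}): φ is true.
  w3 (successors ∅): φ is true.
  w4 (successors {w0, w1, w5}): φ is true.
  w5 (successors {w2, w4, w5}): φ is true.
For instance, at w1:
  At w1: \Box (\Box \neg r \to q) requires \Box \neg r \to q at every successor {w3, w4, w5}.
      At w3: \Box \neg r is true, q is true, so \Box \neg r \to q is true.
      At w4: \Box \neg r is false, q is false, so \Box \neg r \to q is true.
      At w5: \Box \neg r is false, q is true, so \Box \neg r \to q is true.
  So \Box (\Box \neg r \to q) is true at w1.
Satisfying worlds: {w0, w1, w2, w3, w4, w5}

6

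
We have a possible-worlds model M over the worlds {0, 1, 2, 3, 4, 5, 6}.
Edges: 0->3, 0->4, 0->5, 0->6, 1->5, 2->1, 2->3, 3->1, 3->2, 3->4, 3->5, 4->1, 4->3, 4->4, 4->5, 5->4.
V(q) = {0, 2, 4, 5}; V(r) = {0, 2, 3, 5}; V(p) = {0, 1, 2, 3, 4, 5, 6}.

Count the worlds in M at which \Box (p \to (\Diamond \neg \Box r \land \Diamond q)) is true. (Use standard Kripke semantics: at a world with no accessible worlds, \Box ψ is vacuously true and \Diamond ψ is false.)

5

Let φ = \Box (p \to (\Diamond \neg \Box r \land \Diamond q)). Evaluate φ at each world:
  0 (successors {3, 4, 5, 6}): φ is false.
  1 (successors {5}): φ is true.
  2 (successors {1, 3}): φ is true.
  3 (successors {1, 2, 4, 5}): φ is false.
  4 (successors {1, 3, 4, 5}): φ is true.
  5 (successors {4}): φ is true.
  6 (successors ∅): φ is true.
For instance, at 0:
  At 0: \Box (p \to (\Diamond \neg \Box r \land \Diamond q)) requires p \to (\Diamond \neg \Box r \land \Diamond q) at every successor {3, 4, 5, 6}.
    p \to (\Diamond \neg \Box r \land \Diamond q) fails at 6, so \Box (p \to (\Diamond \neg \Box r \land \Diamond q)) is false at 0.
      At 6: p is true, \Diamond \neg \Box r \land \Diamond q is false, so p \to (\Diamond \neg \Box r \land \Diamond q) is false.
Satisfying worlds: {1, 2, 4, 5, 6}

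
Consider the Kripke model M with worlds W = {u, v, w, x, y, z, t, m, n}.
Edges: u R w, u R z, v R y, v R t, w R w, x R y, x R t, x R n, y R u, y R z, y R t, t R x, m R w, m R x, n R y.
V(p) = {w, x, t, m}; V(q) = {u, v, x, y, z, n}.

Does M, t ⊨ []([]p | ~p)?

No

Recall that []ψ holds at a world iff ψ holds at every accessible world, and <>ψ holds iff ψ holds at some accessible world.
At t: []([]p | ~p) requires []p | ~p at every successor {x}.
  []p | ~p fails at x, so []([]p | ~p) is false at t.
    At x: []p is false, ~p is false, so []p | ~p is false.
      At x: []p requires p at every successor {y, t, n}.
        p fails at y, so []p is false at x.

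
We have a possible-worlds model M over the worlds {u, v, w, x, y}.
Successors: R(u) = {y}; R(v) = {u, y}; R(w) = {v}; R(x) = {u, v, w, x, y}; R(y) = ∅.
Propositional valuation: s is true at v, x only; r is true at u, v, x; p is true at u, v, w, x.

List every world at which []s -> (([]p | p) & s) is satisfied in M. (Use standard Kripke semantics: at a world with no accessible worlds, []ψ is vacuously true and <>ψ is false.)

u, v, x

Recall that []ψ holds at a world iff ψ holds at every accessible world, and <>ψ holds iff ψ holds at some accessible world.
Let φ = []s -> (([]p | p) & s). Evaluate φ at each world:
  u (successors {y}): φ is true.
  v (successors {u, y}): φ is true.
  w (successors {v}): φ is false.
  x (successors {u, v, w, x, y}): φ is true.
  y (successors ∅): φ is false.
For instance, at x:
  At x: []s is false, ([]p | p) & s is true, so []s -> (([]p | p) & s) is true.
    At x: []s requires s at every successor {u, v, w, x, y}.
      s fails at u, so []s is false at x.
    At x: []p | p is true, s is true, so ([]p | p) & s is true.
      At x: []p is false, p is true, so []p | p is true.
Satisfying worlds: {u, v, x}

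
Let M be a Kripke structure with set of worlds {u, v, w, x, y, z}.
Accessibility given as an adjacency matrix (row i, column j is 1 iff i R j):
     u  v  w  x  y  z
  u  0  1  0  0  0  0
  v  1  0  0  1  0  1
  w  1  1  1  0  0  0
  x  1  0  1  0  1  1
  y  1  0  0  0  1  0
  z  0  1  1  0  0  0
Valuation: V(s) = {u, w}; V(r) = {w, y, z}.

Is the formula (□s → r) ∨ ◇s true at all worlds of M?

Let φ = (□s → r) ∨ ◇s. Evaluate φ at each world:
  u (successors {v}): φ is true.
  v (successors {u, x, z}): φ is true.
  w (successors {u, v, w}): φ is true.
  x (successors {u, w, y, z}): φ is true.
  y (successors {u, y}): φ is true.
  z (successors {v, w}): φ is true.
For instance, at v:
  At v: □s → r is true, ◇s is true, so (□s → r) ∨ ◇s is true.
    At v: □s is false, r is false, so □s → r is true.
      At v: □s requires s at every successor {u, x, z}.
        s fails at x, so □s is false at v.
    At v: ◇s requires s at some successor in {u, x, z}.
      s holds at u, so ◇s is true at v.

Yes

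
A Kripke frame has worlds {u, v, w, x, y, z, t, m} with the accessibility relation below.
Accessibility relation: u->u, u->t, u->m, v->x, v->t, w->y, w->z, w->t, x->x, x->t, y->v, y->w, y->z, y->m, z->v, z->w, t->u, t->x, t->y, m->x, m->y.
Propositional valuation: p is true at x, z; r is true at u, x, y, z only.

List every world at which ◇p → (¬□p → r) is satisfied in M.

u, x, y, z

Let φ = ◇p → (¬□p → r). Evaluate φ at each world:
  u (successors {u, t, m}): φ is true.
  v (successors {x, t}): φ is false.
  w (successors {y, z, t}): φ is false.
  x (successors {x, t}): φ is true.
  y (successors {v, w, z, m}): φ is true.
  z (successors {v, w}): φ is true.
  t (successors {u, x, y}): φ is false.
  m (successors {x, y}): φ is false.
For instance, at t:
  At t: ◇p is true, ¬□p → r is false, so ◇p → (¬□p → r) is false.
    At t: ◇p requires p at some successor in {u, x, y}.
      p holds at x, so ◇p is true at t.
    At t: ¬□p is true, r is false, so ¬□p → r is false.
      At t: □p is false, so ¬□p is true.
Satisfying worlds: {u, x, y, z}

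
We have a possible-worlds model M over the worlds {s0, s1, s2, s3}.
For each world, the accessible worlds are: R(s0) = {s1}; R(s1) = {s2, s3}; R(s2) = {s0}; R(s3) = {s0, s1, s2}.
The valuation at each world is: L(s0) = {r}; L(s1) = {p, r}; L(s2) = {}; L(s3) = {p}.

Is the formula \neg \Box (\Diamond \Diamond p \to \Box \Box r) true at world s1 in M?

Yes

At s1: \Box (\Diamond \Diamond p \to \Box \Box r) is false, so \neg \Box (\Diamond \Diamond p \to \Box \Box r) is true.
  At s1: \Box (\Diamond \Diamond p \to \Box \Box r) requires \Diamond \Diamond p \to \Box \Box r at every successor {s2, s3}.
    \Diamond \Diamond p \to \Box \Box r fails at s3, so \Box (\Diamond \Diamond p \to \Box \Box r) is false at s1.
      At s3: \Diamond \Diamond p is true, \Box \Box r is false, so \Diamond \Diamond p \to \Box \Box r is false.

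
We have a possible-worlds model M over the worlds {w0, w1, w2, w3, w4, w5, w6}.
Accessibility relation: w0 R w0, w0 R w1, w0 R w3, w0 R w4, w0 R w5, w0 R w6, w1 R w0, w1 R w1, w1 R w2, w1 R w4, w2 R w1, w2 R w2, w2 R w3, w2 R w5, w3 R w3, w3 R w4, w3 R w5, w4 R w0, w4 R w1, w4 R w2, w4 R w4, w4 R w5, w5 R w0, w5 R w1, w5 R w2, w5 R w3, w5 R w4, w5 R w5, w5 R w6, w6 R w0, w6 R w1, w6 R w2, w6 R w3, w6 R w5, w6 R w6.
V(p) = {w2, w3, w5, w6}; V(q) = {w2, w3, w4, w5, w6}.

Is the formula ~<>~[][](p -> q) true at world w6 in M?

At w6: <>~[][](p -> q) is false, so ~<>~[][](p -> q) is true.
  At w6: <>~[][](p -> q) requires ~[][](p -> q) at some successor in {w0, w1, w2, w3, w5, w6}.
    At w0: ~[][](p -> q) is false.
    At w1: ~[][](p -> q) is false.
    At w2: ~[][](p -> q) is false.
    At w3: ~[][](p -> q) is false.
    At w5: ~[][](p -> q) is false.
    At w6: ~[][](p -> q) is false.
  So <>~[][](p -> q) is false at w6.

Yes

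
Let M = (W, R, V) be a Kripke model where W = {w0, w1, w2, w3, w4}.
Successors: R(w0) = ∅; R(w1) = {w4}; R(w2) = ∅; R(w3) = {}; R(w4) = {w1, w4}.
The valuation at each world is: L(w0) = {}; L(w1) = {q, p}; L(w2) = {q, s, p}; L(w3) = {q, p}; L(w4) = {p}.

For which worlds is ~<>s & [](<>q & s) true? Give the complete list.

w0, w2, w3

Let φ = ~<>s & [](<>q & s). Evaluate φ at each world:
  w0 (successors ∅): φ is true.
  w1 (successors {w4}): φ is false.
  w2 (successors ∅): φ is true.
  w3 (successors ∅): φ is true.
  w4 (successors {w1, w4}): φ is false.
For instance, at w1:
  At w1: ~<>s is true, [](<>q & s) is false, so ~<>s & [](<>q & s) is false.
    At w1: <>s is false, so ~<>s is true.
      At w1: <>s requires s at some successor in {w4}.
        At w4: s is false.
      So <>s is false at w1.
    At w1: [](<>q & s) requires <>q & s at every successor {w4}.
      <>q & s fails at w4, so [](<>q & s) is false at w1.
Satisfying worlds: {w0, w2, w3}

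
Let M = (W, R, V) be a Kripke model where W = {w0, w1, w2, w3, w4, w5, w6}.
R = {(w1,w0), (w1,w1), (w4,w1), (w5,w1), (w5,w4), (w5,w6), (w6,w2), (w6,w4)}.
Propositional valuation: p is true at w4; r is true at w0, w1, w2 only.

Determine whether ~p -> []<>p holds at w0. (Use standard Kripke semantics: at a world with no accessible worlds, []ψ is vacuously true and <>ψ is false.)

Yes

At w0: ~p is true, []<>p is true, so ~p -> []<>p is true.
  At w0: no accessible worlds, so []<>p holds vacuously.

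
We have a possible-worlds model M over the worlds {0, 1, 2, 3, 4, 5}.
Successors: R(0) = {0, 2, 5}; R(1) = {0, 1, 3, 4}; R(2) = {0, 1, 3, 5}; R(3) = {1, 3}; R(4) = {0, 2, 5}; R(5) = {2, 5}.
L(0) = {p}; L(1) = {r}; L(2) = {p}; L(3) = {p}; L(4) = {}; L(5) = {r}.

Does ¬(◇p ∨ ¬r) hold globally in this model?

Let φ = ¬(◇p ∨ ¬r). Evaluate φ at each world:
  0 (successors {0, 2, 5}): φ is false.
  1 (successors {0, 1, 3, 4}): φ is false.
  2 (successors {0, 1, 3, 5}): φ is false.
  3 (successors {1, 3}): φ is false.
  4 (successors {0, 2, 5}): φ is false.
  5 (successors {2, 5}): φ is false.
Detail at 0 (counterexample):
  At 0: ◇p ∨ ¬r is true, so ¬(◇p ∨ ¬r) is false.
    At 0: ◇p is true, ¬r is true, so ◇p ∨ ¬r is true.
      At 0: ◇p requires p at some successor in {0, 2, 5}.
        p holds at 0, so ◇p is true at 0.

No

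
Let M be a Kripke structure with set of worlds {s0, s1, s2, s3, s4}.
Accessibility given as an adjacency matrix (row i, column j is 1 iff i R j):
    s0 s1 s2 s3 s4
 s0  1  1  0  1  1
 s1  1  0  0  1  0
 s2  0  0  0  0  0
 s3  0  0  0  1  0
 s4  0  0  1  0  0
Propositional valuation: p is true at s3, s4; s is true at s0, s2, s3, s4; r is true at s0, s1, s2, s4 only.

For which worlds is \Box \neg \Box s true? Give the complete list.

s2

Let φ = \Box \neg \Box s. Evaluate φ at each world:
  s0 (successors {s0, s1, s3, s4}): φ is false.
  s1 (successors {s0, s3}): φ is false.
  s2 (successors ∅): φ is true.
  s3 (successors {s3}): φ is false.
  s4 (successors {s2}): φ is false.
For instance, at s4:
  At s4: \Box \neg \Box s requires \neg \Box s at every successor {s2}.
    \neg \Box s fails at s2, so \Box \neg \Box s is false at s4.
      At s2: \Box s is true, so \neg \Box s is false.
Satisfying worlds: {s2}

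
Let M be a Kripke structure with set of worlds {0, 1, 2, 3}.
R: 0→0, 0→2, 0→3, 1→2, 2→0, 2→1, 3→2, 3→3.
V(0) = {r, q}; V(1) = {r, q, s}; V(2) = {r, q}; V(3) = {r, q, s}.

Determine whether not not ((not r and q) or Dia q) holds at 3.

Yes

At 3: not ((not r and q) or Dia q) is false, so not not ((not r and q) or Dia q) is true.
  At 3: (not r and q) or Dia q is true, so not ((not r and q) or Dia q) is false.
    At 3: not r and q is false, Dia q is true, so (not r and q) or Dia q is true.
      At 3: Dia q requires q at some successor in {2, 3}.
        q holds at 2, so Dia q is true at 3.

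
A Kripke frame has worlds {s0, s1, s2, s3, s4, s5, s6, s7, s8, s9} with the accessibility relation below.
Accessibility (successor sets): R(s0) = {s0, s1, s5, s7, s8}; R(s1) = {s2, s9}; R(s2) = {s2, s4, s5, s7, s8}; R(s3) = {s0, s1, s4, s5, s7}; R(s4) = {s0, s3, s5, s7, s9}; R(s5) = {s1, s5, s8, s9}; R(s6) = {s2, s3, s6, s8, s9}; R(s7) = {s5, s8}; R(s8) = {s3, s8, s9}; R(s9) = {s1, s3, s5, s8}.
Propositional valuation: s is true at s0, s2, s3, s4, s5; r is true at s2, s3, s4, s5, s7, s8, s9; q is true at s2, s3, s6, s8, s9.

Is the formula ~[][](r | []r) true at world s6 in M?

Yes

At s6: [][](r | []r) is false, so ~[][](r | []r) is true.
  At s6: [][](r | []r) requires [](r | []r) at every successor {s2, s3, s6, s8, s9}.
    [](r | []r) fails at s3, so [][](r | []r) is false at s6.
      At s3: [](r | []r) requires r | []r at every successor {s0, s1, s4, s5, s7}.
        r | []r fails at s0, so [](r | []r) is false at s3.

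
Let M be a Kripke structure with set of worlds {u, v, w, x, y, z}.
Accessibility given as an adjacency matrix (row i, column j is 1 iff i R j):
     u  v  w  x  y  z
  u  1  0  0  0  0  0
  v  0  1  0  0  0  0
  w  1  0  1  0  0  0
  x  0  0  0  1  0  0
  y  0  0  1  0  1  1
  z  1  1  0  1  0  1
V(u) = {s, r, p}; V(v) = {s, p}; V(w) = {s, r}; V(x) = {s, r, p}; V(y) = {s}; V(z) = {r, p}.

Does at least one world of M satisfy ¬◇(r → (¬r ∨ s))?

Let φ = ¬◇(r → (¬r ∨ s)). Evaluate φ at each world:
  u (successors {u}): φ is false.
  v (successors {v}): φ is false.
  w (successors {u, w}): φ is false.
  x (successors {x}): φ is false.
  y (successors {w, y, z}): φ is false.
  z (successors {u, v, x, z}): φ is false.
For instance, at y:
  At y: ◇(r → (¬r ∨ s)) is true, so ¬◇(r → (¬r ∨ s)) is false.
    At y: ◇(r → (¬r ∨ s)) requires r → (¬r ∨ s) at some successor in {w, y, z}.
      r → (¬r ∨ s) holds at w, so ◇(r → (¬r ∨ s)) is true at y.

No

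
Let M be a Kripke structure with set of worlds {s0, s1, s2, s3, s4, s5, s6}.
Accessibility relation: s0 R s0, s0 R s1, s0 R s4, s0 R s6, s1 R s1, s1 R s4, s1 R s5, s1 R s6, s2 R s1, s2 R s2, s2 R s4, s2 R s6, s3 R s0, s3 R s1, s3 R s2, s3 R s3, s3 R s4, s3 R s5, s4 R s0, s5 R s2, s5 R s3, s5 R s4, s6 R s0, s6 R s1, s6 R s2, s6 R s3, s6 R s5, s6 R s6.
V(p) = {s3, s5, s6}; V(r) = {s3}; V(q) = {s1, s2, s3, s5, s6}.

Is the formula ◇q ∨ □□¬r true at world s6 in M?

Yes

Recall that □ψ holds at a world iff ψ holds at every accessible world, and ◇ψ holds iff ψ holds at some accessible world.
At s6: ◇q is true, □□¬r is false, so ◇q ∨ □□¬r is true.
  At s6: ◇q requires q at some successor in {s0, s1, s2, s3, s5, s6}.
    q holds at s1, so ◇q is true at s6.
  At s6: □□¬r requires □¬r at every successor {s0, s1, s2, s3, s5, s6}.
    □¬r fails at s3, so □□¬r is false at s6.
      At s3: □¬r requires ¬r at every successor {s0, s1, s2, s3, s4, s5}.
        ¬r fails at s3, so □¬r is false at s3.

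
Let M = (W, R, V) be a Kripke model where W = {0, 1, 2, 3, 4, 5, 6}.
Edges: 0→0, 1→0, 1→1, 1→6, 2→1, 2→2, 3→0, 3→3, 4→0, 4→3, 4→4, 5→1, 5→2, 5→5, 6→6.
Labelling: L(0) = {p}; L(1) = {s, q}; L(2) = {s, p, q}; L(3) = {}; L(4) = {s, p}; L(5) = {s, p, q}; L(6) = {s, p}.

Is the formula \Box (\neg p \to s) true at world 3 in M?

No

At 3: \Box (\neg p \to s) requires \neg p \to s at every successor {0, 3}.
  \neg p \to s fails at 3, so \Box (\neg p \to s) is false at 3.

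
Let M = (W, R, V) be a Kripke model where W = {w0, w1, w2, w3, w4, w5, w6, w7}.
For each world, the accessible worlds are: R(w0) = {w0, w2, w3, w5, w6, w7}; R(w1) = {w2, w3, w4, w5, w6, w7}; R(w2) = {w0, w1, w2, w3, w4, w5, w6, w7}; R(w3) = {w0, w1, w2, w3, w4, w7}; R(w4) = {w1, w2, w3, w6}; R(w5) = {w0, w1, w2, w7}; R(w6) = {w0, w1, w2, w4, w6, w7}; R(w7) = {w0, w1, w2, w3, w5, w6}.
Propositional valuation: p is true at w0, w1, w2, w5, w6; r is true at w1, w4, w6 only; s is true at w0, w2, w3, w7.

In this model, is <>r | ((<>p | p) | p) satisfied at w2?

Yes

At w2: <>r is true, (<>p | p) | p is true, so <>r | ((<>p | p) | p) is true.
  At w2: <>r requires r at some successor in {w0, w1, w2, w3, w4, w5, w6, w7}.
    r holds at w1, so <>r is true at w2.
  At w2: <>p | p is true, p is true, so (<>p | p) | p is true.
    At w2: <>p is true, p is true, so <>p | p is true.
      At w2: <>p requires p at some successor in {w0, w1, w2, w3, w4, w5, w6, w7}.
        p holds at w0, so <>p is true at w2.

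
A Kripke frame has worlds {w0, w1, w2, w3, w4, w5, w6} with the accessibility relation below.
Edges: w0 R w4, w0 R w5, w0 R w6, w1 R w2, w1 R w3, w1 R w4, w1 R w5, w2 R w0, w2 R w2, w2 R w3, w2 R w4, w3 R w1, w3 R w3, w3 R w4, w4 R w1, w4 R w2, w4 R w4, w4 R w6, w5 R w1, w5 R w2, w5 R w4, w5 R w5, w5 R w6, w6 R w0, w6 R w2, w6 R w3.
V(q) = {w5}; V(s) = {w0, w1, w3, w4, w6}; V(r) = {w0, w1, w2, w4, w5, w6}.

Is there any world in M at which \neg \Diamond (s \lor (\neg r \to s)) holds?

Let φ = \neg \Diamond (s \lor (\neg r \to s)). Evaluate φ at each world:
  w0 (successors {w4, w5, w6}): φ is false.
  w1 (successors {w2, w3, w4, w5}): φ is false.
  w2 (successors {w0, w2, w3, w4}): φ is false.
  w3 (successors {w1, w3, w4}): φ is false.
  w4 (successors {w1, w2, w4, w6}): φ is false.
  w5 (successors {w1, w2, w4, w5, w6}): φ is false.
  w6 (successors {w0, w2, w3}): φ is false.
For instance, at w6:
  At w6: \Diamond (s \lor (\neg r \to s)) is true, so \neg \Diamond (s \lor (\neg r \to s)) is false.
    At w6: \Diamond (s \lor (\neg r \to s)) requires s \lor (\neg r \to s) at some successor in {w0, w2, w3}.
      s \lor (\neg r \to s) holds at w0, so \Diamond (s \lor (\neg r \to s)) is true at w6.

No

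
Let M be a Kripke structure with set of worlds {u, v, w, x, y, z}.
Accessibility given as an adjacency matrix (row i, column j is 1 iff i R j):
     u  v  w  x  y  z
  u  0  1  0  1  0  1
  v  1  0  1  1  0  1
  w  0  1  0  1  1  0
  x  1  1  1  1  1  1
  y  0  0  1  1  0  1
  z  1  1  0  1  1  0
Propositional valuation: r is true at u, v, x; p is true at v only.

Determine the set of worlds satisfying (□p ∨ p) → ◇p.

Let φ = (□p ∨ p) → ◇p. Evaluate φ at each world:
  u (successors {v, x, z}): φ is true.
  v (successors {u, w, x, z}): φ is false.
  w (successors {v, x, y}): φ is true.
  x (successors {u, v, w, x, y, z}): φ is true.
  y (successors {w, x, z}): φ is true.
  z (successors {u, v, x, y}): φ is true.
For instance, at y:
  At y: □p ∨ p is false, ◇p is false, so (□p ∨ p) → ◇p is true.
    At y: □p is false, p is false, so □p ∨ p is false.
      At y: □p requires p at every successor {w, x, z}.
        p fails at w, so □p is false at y.
    At y: ◇p requires p at some successor in {w, x, z}.
      At w: p is false.
      At x: p is false.
      At z: p is false.
    So ◇p is false at y.
Satisfying worlds: {u, w, x, y, z}

u, w, x, y, z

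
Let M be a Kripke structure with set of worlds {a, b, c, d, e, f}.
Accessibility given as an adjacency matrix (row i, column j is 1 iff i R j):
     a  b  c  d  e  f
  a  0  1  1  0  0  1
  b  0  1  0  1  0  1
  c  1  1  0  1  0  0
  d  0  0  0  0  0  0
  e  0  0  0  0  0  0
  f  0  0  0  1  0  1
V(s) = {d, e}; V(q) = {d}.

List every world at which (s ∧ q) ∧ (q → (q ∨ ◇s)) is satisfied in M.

d

Let φ = (s ∧ q) ∧ (q → (q ∨ ◇s)). Evaluate φ at each world:
  a (successors {b, c, f}): φ is false.
  b (successors {b, d, f}): φ is false.
  c (successors {a, b, d}): φ is false.
  d (successors ∅): φ is true.
  e (successors ∅): φ is false.
  f (successors {d, f}): φ is false.
For instance, at a:
  At a: s ∧ q is false, q → (q ∨ ◇s) is true, so (s ∧ q) ∧ (q → (q ∨ ◇s)) is false.
    At a: q is false, q ∨ ◇s is false, so q → (q ∨ ◇s) is true.
      At a: q is false, ◇s is false, so q ∨ ◇s is false.
Satisfying worlds: {d}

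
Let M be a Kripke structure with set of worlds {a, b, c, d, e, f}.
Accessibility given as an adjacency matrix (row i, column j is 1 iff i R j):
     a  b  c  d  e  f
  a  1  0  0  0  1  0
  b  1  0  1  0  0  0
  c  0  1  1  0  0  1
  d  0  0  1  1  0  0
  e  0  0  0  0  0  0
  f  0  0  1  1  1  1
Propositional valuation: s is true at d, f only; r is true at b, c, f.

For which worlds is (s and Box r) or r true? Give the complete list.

Recall that Box ψ holds at a world iff ψ holds at every accessible world, and Dia ψ holds iff ψ holds at some accessible world.
Let φ = (s and Box r) or r. Evaluate φ at each world:
  a (successors {a, e}): φ is false.
  b (successors {a, c}): φ is true.
  c (successors {b, c, f}): φ is true.
  d (successors {c, d}): φ is false.
  e (successors ∅): φ is false.
  f (successors {c, d, e, f}): φ is true.
For instance, at c:
  At c: s and Box r is false, r is true, so (s and Box r) or r is true.
    At c: s is false, Box r is true, so s and Box r is false.
      At c: Box r requires r at every successor {b, c, f}.
        At b: r is true.
        At c: r is true.
        At f: r is true.
      So Box r is true at c.
Satisfying worlds: {b, c, f}

b, c, f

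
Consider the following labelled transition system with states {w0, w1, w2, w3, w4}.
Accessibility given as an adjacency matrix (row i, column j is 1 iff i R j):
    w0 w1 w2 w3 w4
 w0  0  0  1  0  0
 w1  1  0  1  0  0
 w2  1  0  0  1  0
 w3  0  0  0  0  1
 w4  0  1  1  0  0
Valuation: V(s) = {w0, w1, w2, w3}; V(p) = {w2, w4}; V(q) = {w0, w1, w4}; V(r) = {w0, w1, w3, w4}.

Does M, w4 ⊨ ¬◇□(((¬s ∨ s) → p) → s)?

At w4: ◇□(((¬s ∨ s) → p) → s) is true, so ¬◇□(((¬s ∨ s) → p) → s) is false.
  At w4: ◇□(((¬s ∨ s) → p) → s) requires □(((¬s ∨ s) → p) → s) at some successor in {w1, w2}.
    □(((¬s ∨ s) → p) → s) holds at w1, so ◇□(((¬s ∨ s) → p) → s) is true at w4.
      At w1: □(((¬s ∨ s) → p) → s) requires ((¬s ∨ s) → p) → s at every successor {w0, w2}.
        At w0: ((¬s ∨ s) → p) → s is true.
        At w2: ((¬s ∨ s) → p) → s is true.
      So □(((¬s ∨ s) → p) → s) is true at w1.

No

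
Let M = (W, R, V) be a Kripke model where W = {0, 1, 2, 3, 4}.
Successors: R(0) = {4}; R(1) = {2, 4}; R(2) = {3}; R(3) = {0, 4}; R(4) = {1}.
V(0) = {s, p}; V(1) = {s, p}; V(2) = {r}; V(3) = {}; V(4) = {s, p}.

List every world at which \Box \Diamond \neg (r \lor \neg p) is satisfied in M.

0, 2, 3, 4

Let φ = \Box \Diamond \neg (r \lor \neg p). Evaluate φ at each world:
  0 (successors {4}): φ is true.
  1 (successors {2, 4}): φ is false.
  2 (successors {3}): φ is true.
  3 (successors {0, 4}): φ is true.
  4 (successors {1}): φ is true.
For instance, at 3:
  At 3: \Box \Diamond \neg (r \lor \neg p) requires \Diamond \neg (r \lor \neg p) at every successor {0, 4}.
      At 0: \Diamond \neg (r \lor \neg p) requires \neg (r \lor \neg p) at some successor in {4}.
        \neg (r \lor \neg p) holds at 4, so \Diamond \neg (r \lor \neg p) is true at 0.
      At 4: \Diamond \neg (r \lor \neg p) requires \neg (r \lor \neg p) at some successor in {1}.
        \neg (r \lor \neg p) holds at 1, so \Diamond \neg (r \lor \neg p) is true at 4.
  So \Box \Diamond \neg (r \lor \neg p) is true at 3.
Satisfying worlds: {0, 2, 3, 4}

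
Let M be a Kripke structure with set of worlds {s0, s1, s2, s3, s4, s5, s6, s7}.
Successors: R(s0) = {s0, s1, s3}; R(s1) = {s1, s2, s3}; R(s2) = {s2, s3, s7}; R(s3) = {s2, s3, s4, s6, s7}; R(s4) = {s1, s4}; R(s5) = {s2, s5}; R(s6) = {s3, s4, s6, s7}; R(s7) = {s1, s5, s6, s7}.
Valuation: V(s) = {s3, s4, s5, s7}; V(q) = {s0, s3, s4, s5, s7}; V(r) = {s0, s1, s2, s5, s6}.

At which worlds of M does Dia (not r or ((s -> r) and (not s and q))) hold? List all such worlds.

s0, s1, s2, s3, s4, s6, s7

Recall that Dia ψ holds at a world iff ψ holds at some accessible world.
Let φ = Dia (not r or ((s -> r) and (not s and q))). Evaluate φ at each world:
  s0 (successors {s0, s1, s3}): φ is true.
  s1 (successors {s1, s2, s3}): φ is true.
  s2 (successors {s2, s3, s7}): φ is true.
  s3 (successors {s2, s3, s4, s6, s7}): φ is true.
  s4 (successors {s1, s4}): φ is true.
  s5 (successors {s2, s5}): φ is false.
  s6 (successors {s3, s4, s6, s7}): φ is true.
  s7 (successors {s1, s5, s6, s7}): φ is true.
For instance, at s5:
  At s5: Dia (not r or ((s -> r) and (not s and q))) requires not r or ((s -> r) and (not s and q)) at some successor in {s2, s5}.
    At s2: not r or ((s -> r) and (not s and q)) is false.
    At s5: not r or ((s -> r) and (not s and q)) is false.
  So Dia (not r or ((s -> r) and (not s and q))) is false at s5.
Satisfying worlds: {s0, s1, s2, s3, s4, s6, s7}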